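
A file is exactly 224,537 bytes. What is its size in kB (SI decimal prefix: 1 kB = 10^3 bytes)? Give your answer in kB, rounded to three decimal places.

224.537 kB

224,537 bytes given.
1 kB = 1,000 bytes
224,537 / 1,000 = 224.537 kB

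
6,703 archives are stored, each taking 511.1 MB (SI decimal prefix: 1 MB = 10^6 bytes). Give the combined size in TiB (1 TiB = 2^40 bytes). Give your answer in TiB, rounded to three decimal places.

3.116 TiB

Total = 6,703 × 511.1 MB = 3425903.3 MB
= 3425903.3 × 1,000,000 bytes = 3,425,903,300,000 bytes
1 TiB = 1,099,511,627,776 bytes
3,425,903,300,000 / 1,099,511,627,776 = 3.116 TiB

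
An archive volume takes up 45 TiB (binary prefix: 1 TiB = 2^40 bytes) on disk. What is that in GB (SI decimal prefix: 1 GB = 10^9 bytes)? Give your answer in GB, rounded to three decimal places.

49,478.023 GB

45 TiB = 45 × 2^40 bytes = 49,478,023,249,920 bytes
1 GB = 1,000,000,000 bytes
49,478,023,249,920 / 1,000,000,000 = 49,478.023 GB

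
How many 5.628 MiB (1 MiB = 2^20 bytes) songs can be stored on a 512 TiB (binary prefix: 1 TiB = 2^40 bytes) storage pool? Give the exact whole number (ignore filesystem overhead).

Capacity: 512 TiB = 562,949,953,421,312 bytes
Per item: 5.628 MiB = 5,901,385.728 bytes
⌊562,949,953,421,312 / 5,901,385.728⌋ = 95,392,841

95,392,841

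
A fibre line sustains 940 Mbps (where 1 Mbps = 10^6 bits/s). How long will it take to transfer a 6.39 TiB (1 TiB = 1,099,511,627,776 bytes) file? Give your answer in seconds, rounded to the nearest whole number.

59,795 seconds

6.39 TiB = 7,025,879,301,488.64 bytes = 56,207,034,411,909.12 bits
940 Mbps = 940,000,000 bits/s
time = 56,207,034,411,909.12 / 940,000,000 = 59,795 s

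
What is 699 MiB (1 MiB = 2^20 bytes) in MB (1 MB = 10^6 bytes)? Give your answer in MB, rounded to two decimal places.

699 MiB = 699 × 2^20 bytes = 732,954,624 bytes
1 MB = 1,000,000 bytes
732,954,624 / 1,000,000 = 732.95 MB

732.95 MB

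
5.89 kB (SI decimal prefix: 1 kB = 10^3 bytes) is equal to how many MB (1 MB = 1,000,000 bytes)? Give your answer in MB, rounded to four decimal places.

0.0059 MB

5.89 kB = 5.89 × 10^3 bytes = 5,890 bytes
1 MB = 10^6 bytes = 1,000,000 bytes
5,890 / 1,000,000 = 0.0059 MB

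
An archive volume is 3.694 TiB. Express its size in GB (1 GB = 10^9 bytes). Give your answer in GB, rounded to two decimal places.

3.694 TiB = 3.694 × 2^40 bytes = 4,061,595,953,004.544 bytes
1 GB = 1,000,000,000 bytes
4,061,595,953,004.544 / 1,000,000,000 = 4,061.60 GB

4,061.60 GB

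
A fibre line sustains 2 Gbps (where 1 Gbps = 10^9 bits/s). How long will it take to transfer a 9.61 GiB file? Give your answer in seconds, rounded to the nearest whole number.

9.61 GiB = 10,318,658,928.64 bytes = 82,549,271,429.12 bits
2 Gbps = 2,000,000,000 bits/s
time = 82,549,271,429.12 / 2,000,000,000 = 41 s

41 seconds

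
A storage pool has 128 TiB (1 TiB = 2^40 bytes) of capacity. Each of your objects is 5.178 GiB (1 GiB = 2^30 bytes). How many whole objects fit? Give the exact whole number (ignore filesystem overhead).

25,313

Capacity: 128 TiB = 140,737,488,355,328 bytes
Per item: 5.178 GiB = 5,559,835,164.672 bytes
⌊140,737,488,355,328 / 5,559,835,164.672⌋ = 25,313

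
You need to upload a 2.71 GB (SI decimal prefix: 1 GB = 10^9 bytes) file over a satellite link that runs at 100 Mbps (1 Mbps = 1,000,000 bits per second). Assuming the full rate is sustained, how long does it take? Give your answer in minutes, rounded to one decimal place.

3.6 minutes

2.71 GB = 2,710,000,000 bytes = 21,680,000,000 bits
100 Mbps = 100,000,000 bits/s
time = 21,680,000,000 / 100,000,000 = 216.80 s
216.80 s / 60 = 3.6 minutes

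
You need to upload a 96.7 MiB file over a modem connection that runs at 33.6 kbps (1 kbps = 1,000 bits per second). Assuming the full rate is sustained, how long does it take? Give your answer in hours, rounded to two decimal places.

6.71 hours

96.7 MiB = 101,397,299.2 bytes = 811,178,393.6 bits
33.6 kbps = 33,600 bits/s
time = 811,178,393.6 / 33,600 = 24,142.2141 s
24,142.2141 s / 3600 = 6.71 hours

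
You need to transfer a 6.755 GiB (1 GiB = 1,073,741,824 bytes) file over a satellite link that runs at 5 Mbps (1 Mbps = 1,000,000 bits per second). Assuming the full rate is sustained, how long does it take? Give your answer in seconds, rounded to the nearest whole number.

6.755 GiB = 7,253,126,021.12 bytes = 58,025,008,168.96 bits
5 Mbps = 5,000,000 bits/s
time = 58,025,008,168.96 / 5,000,000 = 11,605 s

11,605 seconds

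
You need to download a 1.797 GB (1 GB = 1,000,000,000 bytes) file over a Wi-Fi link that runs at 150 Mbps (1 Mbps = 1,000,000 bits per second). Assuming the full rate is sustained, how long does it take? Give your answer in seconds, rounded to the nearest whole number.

1.797 GB = 1,797,000,000 bytes = 14,376,000,000 bits
150 Mbps = 150,000,000 bits/s
time = 14,376,000,000 / 150,000,000 = 96 s

96 seconds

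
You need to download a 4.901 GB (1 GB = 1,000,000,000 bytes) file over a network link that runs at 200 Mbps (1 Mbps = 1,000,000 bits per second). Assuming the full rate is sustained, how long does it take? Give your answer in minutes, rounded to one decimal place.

3.3 minutes

4.901 GB = 4,901,000,000 bytes = 39,208,000,000 bits
200 Mbps = 200,000,000 bits/s
time = 39,208,000,000 / 200,000,000 = 196.04 s
196.04 s / 60 = 3.3 minutes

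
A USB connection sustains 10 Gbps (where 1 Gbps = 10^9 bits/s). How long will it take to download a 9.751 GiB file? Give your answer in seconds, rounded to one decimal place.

8.4 seconds

9.751 GiB = 10,470,056,525.824 bytes = 83,760,452,206.592 bits
10 Gbps = 10,000,000,000 bits/s
time = 83,760,452,206.592 / 10,000,000,000 = 8.4 s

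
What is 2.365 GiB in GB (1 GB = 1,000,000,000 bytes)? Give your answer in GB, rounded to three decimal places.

2.539 GB

2.365 GiB = 2.365 × 2^30 bytes = 2,539,399,413.76 bytes
1 GB = 10^9 bytes = 1,000,000,000 bytes
2,539,399,413.76 / 1,000,000,000 = 2.539 GB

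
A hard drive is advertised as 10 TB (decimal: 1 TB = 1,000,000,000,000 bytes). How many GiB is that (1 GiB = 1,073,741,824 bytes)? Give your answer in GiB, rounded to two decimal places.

9,313.23 GiB

10 TB = 10 × 10^12 bytes = 10,000,000,000,000 bytes
1 GiB = 2^30 bytes = 1,073,741,824 bytes
10,000,000,000,000 / 1,073,741,824 = 9,313.23 GiB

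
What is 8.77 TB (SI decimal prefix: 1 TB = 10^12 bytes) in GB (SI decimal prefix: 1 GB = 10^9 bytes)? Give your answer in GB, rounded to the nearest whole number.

8.77 TB = 8.77 × 10^12 bytes = 8,770,000,000,000 bytes
1 GB = 10^9 bytes = 1,000,000,000 bytes
8,770,000,000,000 / 1,000,000,000 = 8,770 GB

8,770 GB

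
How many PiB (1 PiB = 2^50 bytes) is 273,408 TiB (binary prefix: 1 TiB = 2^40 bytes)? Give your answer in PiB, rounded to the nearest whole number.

267 PiB

273,408 TiB × 1,099,511,627,776 bytes/TiB = 300,615,275,126,980,608 bytes
1 PiB = 1,125,899,906,842,624 bytes
300,615,275,126,980,608 / 1,125,899,906,842,624 = 267 PiB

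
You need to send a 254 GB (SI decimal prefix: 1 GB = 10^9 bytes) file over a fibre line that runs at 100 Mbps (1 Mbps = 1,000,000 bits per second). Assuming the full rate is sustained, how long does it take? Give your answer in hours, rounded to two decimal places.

254 GB = 254,000,000,000 bytes = 2,032,000,000,000 bits
100 Mbps = 100,000,000 bits/s
time = 2,032,000,000,000 / 100,000,000 = 20,320.0000 s
20,320.0000 s / 3600 = 5.64 hours

5.64 hours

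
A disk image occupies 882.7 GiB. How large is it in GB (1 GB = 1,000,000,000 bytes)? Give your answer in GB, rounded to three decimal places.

882.7 GiB = 882.7 × 2^30 bytes = 947,791,908,044.8 bytes
1 GB = 1,000,000,000 bytes
947,791,908,044.8 / 1,000,000,000 = 947.792 GB

947.792 GB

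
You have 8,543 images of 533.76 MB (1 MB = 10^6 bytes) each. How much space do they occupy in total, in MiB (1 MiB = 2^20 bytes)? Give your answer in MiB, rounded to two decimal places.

4,348,670.65 MiB

Total = 8,543 × 533.76 MB = 4559911.68 MB
= 4559911.68 × 1,000,000 bytes = 4,559,911,680,000 bytes
1 MiB = 1,048,576 bytes
4,559,911,680,000 / 1,048,576 = 4,348,670.65 MiB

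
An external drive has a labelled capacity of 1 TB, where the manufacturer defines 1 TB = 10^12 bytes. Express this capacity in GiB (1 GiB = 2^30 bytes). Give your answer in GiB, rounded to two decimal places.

1 TB × 1,000,000,000,000 bytes/TB = 1,000,000,000,000 bytes
1 GiB = 2^30 bytes = 1,073,741,824 bytes
1,000,000,000,000 / 1,073,741,824 = 931.32 GiB

931.32 GiB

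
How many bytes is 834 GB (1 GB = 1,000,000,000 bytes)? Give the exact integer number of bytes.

834,000,000,000 bytes

834 × 1,000,000,000 = 834,000,000,000 bytes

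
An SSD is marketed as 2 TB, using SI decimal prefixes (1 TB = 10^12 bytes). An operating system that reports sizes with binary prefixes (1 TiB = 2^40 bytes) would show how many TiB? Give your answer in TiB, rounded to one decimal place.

2 TB = 2 × 10^12 bytes = 2,000,000,000,000 bytes
1 TiB = 1,099,511,627,776 bytes
2,000,000,000,000 / 1,099,511,627,776 = 1.8 TiB

1.8 TiB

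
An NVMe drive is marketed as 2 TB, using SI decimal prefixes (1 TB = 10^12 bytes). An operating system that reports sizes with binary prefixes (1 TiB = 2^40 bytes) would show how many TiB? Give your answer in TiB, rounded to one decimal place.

2 TB = 2 × 10^12 bytes = 2,000,000,000,000 bytes
1 TiB = 1,099,511,627,776 bytes
2,000,000,000,000 / 1,099,511,627,776 = 1.8 TiB

1.8 TiB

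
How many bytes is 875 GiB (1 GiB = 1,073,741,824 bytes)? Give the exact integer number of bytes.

939,524,096,000 bytes

875 × 1,073,741,824 = 939,524,096,000 bytes  (1 GiB = 2^30 bytes)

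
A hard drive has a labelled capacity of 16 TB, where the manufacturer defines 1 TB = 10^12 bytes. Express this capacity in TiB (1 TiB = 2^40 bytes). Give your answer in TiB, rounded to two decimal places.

16 TB = 16 × 10^12 bytes = 16,000,000,000,000 bytes
1 TiB = 1,099,511,627,776 bytes
16,000,000,000,000 / 1,099,511,627,776 = 14.55 TiB

14.55 TiB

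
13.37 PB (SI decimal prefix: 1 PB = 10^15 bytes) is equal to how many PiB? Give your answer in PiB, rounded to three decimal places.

13.37 PB × 1,000,000,000,000,000 bytes/PB = 13,370,000,000,000,000 bytes
1 PiB = 1,125,899,906,842,624 bytes
13,370,000,000,000,000 / 1,125,899,906,842,624 = 11.875 PiB

11.875 PiB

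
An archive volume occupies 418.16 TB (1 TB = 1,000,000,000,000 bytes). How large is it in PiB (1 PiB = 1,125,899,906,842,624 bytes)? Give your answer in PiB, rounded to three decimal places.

418.16 TB × 1,000,000,000,000 bytes/TB = 418,160,000,000,000 bytes
1 PiB = 1,125,899,906,842,624 bytes
418,160,000,000,000 / 1,125,899,906,842,624 = 0.371 PiB

0.371 PiB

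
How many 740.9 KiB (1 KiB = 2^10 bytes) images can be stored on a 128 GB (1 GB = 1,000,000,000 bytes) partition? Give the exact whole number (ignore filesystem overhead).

Capacity: 128 GB = 128,000,000,000 bytes
Per item: 740.9 KiB = 758,681.6 bytes
⌊128,000,000,000 / 758,681.6⌋ = 168,713

168,713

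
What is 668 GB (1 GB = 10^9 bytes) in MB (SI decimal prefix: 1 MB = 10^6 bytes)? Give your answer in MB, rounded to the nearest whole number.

668,000 MB

668 GB = 668 × 10^9 bytes = 668,000,000,000 bytes
1 MB = 10^6 bytes = 1,000,000 bytes
668,000,000,000 / 1,000,000 = 668,000 MB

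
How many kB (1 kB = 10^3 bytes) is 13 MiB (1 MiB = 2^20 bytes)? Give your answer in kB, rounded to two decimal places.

13 MiB × 1,048,576 bytes/MiB = 13,631,488 bytes
1 kB = 10^3 bytes = 1,000 bytes
13,631,488 / 1,000 = 13,631.49 kB

13,631.49 kB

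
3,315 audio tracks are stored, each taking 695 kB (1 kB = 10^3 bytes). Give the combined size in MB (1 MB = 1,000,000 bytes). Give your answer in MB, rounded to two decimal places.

2,303.93 MB

Total = 3,315 × 695 kB = 2,303,925 kB
= 2,303,925 × 1,000 bytes = 2,303,925,000 bytes
1 MB = 1,000,000 bytes
2,303,925,000 / 1,000,000 = 2,303.93 MB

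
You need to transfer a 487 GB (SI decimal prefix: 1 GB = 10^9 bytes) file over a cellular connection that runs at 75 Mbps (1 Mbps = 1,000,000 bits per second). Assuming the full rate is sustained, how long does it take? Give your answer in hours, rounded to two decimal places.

487 GB = 487,000,000,000 bytes = 3,896,000,000,000 bits
75 Mbps = 75,000,000 bits/s
time = 3,896,000,000,000 / 75,000,000 = 51,946.6667 s
51,946.6667 s / 3600 = 14.43 hours

14.43 hours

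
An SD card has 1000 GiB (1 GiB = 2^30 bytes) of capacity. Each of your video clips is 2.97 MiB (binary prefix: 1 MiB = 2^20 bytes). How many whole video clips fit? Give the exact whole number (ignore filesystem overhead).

344,781

Capacity: 1000 GiB = 1,073,741,824,000 bytes
Per item: 2.97 MiB = 3,114,270.72 bytes
⌊1,073,741,824,000 / 3,114,270.72⌋ = 344,781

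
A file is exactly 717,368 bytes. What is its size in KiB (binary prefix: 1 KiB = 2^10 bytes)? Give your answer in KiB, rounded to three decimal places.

717,368 bytes given.
1 KiB = 1,024 bytes
717,368 / 1,024 = 700.555 KiB

700.555 KiB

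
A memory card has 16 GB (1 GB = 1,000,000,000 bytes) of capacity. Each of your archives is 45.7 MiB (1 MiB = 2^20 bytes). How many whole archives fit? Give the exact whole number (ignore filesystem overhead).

333

Capacity: 16 GB = 16,000,000,000 bytes
Per item: 45.7 MiB = 47,919,923.2 bytes
⌊16,000,000,000 / 47,919,923.2⌋ = 333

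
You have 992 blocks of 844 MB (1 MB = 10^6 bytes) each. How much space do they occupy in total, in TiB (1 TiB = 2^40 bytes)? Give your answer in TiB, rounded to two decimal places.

Total = 992 × 844 MB = 837,248 MB
= 837,248 × 1,000,000 bytes = 837,248,000,000 bytes
1 TiB = 1,099,511,627,776 bytes
837,248,000,000 / 1,099,511,627,776 = 0.76 TiB

0.76 TiB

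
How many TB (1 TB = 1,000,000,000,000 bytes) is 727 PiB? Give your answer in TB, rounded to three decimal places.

818,529.232 TB

727 PiB × 1,125,899,906,842,624 bytes/PiB = 818,529,232,274,587,648 bytes
1 TB = 10^12 bytes = 1,000,000,000,000 bytes
818,529,232,274,587,648 / 1,000,000,000,000 = 818,529.232 TB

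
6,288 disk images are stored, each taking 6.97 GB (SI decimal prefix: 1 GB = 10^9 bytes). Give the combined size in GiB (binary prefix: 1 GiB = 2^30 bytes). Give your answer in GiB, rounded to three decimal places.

40,817.410 GiB

Total = 6,288 × 6.97 GB = 43827.36 GB
= 43827.36 × 1,000,000,000 bytes = 43,827,360,000,000 bytes
1 GiB = 1,073,741,824 bytes
43,827,360,000,000 / 1,073,741,824 = 40,817.410 GiB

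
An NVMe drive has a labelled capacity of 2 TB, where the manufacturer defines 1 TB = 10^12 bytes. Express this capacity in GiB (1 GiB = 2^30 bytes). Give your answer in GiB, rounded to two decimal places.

1,862.65 GiB

2 TB = 2 × 10^12 bytes = 2,000,000,000,000 bytes
1 GiB = 1,073,741,824 bytes
2,000,000,000,000 / 1,073,741,824 = 1,862.65 GiB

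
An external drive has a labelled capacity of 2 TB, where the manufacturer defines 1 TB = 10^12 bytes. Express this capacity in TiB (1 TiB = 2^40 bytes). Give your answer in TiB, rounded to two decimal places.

2 TB × 1,000,000,000,000 bytes/TB = 2,000,000,000,000 bytes
1 TiB = 2^40 bytes = 1,099,511,627,776 bytes
2,000,000,000,000 / 1,099,511,627,776 = 1.82 TiB

1.82 TiB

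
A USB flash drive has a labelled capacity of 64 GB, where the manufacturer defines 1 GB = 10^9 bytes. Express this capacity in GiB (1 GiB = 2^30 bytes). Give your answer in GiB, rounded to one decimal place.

64 GB = 64 × 10^9 bytes = 64,000,000,000 bytes
1 GiB = 2^30 bytes = 1,073,741,824 bytes
64,000,000,000 / 1,073,741,824 = 59.6 GiB

59.6 GiB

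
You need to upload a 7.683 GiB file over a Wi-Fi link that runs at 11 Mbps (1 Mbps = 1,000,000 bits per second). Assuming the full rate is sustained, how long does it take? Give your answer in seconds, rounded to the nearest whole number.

6,000 seconds

7.683 GiB = 8,249,558,433.792 bytes = 65,996,467,470.336 bits
11 Mbps = 11,000,000 bits/s
time = 65,996,467,470.336 / 11,000,000 = 6,000 s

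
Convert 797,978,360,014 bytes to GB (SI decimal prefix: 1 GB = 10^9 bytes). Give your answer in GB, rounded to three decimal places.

797.978 GB

797,978,360,014 bytes given.
1 GB = 10^9 bytes = 1,000,000,000 bytes
797,978,360,014 / 1,000,000,000 = 797.978 GB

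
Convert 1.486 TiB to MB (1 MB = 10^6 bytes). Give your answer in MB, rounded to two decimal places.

1.486 TiB × 1,099,511,627,776 bytes/TiB = 1,633,874,278,875.136 bytes
1 MB = 1,000,000 bytes
1,633,874,278,875.136 / 1,000,000 = 1,633,874.28 MB

1,633,874.28 MB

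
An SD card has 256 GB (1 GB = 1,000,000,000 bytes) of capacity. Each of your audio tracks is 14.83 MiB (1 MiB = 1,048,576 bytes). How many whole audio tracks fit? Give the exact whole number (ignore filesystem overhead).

16,462

Capacity: 256 GB = 256,000,000,000 bytes
Per item: 14.83 MiB = 15,550,382.08 bytes
⌊256,000,000,000 / 15,550,382.08⌋ = 16,462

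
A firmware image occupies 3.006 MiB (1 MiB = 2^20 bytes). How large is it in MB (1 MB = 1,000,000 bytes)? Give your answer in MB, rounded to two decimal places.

3.006 MiB = 3.006 × 2^20 bytes = 3,152,019.456 bytes
1 MB = 1,000,000 bytes
3,152,019.456 / 1,000,000 = 3.15 MB

3.15 MB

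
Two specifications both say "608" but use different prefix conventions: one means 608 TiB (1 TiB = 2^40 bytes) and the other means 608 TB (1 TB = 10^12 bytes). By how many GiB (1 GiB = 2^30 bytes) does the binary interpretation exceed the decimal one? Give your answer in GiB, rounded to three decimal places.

56,347.875 GiB

608 TiB = 608 × 1,099,511,627,776 = 668,503,069,687,808 bytes
608 TB = 608 × 1,000,000,000,000 = 608,000,000,000,000 bytes
difference = 60,503,069,687,808 bytes
60,503,069,687,808 / 1,073,741,824 = 56,347.875 GiB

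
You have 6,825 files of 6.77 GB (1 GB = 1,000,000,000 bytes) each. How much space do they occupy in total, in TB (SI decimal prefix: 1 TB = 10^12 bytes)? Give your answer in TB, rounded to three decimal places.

Total = 6,825 × 6.77 GB = 46205.25 GB
= 46205.25 × 1,000,000,000 bytes = 46,205,250,000,000 bytes
1 TB = 1,000,000,000,000 bytes
46,205,250,000,000 / 1,000,000,000,000 = 46.205 TB

46.205 TB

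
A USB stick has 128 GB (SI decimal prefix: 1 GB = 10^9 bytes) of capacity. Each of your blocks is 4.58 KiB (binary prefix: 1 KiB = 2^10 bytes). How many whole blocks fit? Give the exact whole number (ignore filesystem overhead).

27,292,576

Capacity: 128 GB = 128,000,000,000 bytes
Per item: 4.58 KiB = 4,689.92 bytes
⌊128,000,000,000 / 4,689.92⌋ = 27,292,576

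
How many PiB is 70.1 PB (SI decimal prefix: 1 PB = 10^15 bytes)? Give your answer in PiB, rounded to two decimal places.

62.26 PiB

70.1 PB × 1,000,000,000,000,000 bytes/PB = 70,100,000,000,000,000 bytes
1 PiB = 2^50 bytes = 1,125,899,906,842,624 bytes
70,100,000,000,000,000 / 1,125,899,906,842,624 = 62.26 PiB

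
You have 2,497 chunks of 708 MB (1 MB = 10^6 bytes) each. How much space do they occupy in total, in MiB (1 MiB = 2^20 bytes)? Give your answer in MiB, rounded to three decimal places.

1,685,977.936 MiB

Total = 2,497 × 708 MB = 1,767,876 MB
= 1,767,876 × 1,000,000 bytes = 1,767,876,000,000 bytes
1 MiB = 1,048,576 bytes
1,767,876,000,000 / 1,048,576 = 1,685,977.936 MiB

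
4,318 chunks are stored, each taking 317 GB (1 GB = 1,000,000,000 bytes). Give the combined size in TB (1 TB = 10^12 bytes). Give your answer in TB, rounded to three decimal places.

Total = 4,318 × 317 GB = 1,368,806 GB
= 1,368,806 × 1,000,000,000 bytes = 1,368,806,000,000,000 bytes
1 TB = 1,000,000,000,000 bytes
1,368,806,000,000,000 / 1,000,000,000,000 = 1,368.806 TB

1,368.806 TB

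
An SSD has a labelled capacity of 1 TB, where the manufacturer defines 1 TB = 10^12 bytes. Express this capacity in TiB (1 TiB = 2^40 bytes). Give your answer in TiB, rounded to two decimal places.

0.91 TiB

1 TB = 1 × 10^12 bytes = 1,000,000,000,000 bytes
1 TiB = 1,099,511,627,776 bytes
1,000,000,000,000 / 1,099,511,627,776 = 0.91 TiB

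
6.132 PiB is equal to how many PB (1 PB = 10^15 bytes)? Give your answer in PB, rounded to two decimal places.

6.132 PiB × 1,125,899,906,842,624 bytes/PiB = 6,904,018,228,758,970.368 bytes
1 PB = 1,000,000,000,000,000 bytes
6,904,018,228,758,970.368 / 1,000,000,000,000,000 = 6.90 PB

6.90 PB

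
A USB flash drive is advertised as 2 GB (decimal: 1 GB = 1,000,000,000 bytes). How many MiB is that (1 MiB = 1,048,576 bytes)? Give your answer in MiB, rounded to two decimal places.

2 GB × 1,000,000,000 bytes/GB = 2,000,000,000 bytes
1 MiB = 1,048,576 bytes
2,000,000,000 / 1,048,576 = 1,907.35 MiB

1,907.35 MiB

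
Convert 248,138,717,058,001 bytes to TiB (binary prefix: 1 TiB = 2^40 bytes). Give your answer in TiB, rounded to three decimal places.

248,138,717,058,001 bytes given.
1 TiB = 1,099,511,627,776 bytes
248,138,717,058,001 / 1,099,511,627,776 = 225.681 TiB

225.681 TiB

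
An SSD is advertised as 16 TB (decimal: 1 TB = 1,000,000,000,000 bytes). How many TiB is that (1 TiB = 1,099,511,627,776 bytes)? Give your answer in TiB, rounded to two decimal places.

14.55 TiB

16 TB × 1,000,000,000,000 bytes/TB = 16,000,000,000,000 bytes
1 TiB = 1,099,511,627,776 bytes
16,000,000,000,000 / 1,099,511,627,776 = 14.55 TiB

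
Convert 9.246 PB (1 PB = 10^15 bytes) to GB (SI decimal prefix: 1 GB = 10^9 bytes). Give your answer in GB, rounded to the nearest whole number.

9,246,000 GB

9.246 PB = 9.246 × 10^15 bytes = 9,246,000,000,000,000 bytes
1 GB = 1,000,000,000 bytes
9,246,000,000,000,000 / 1,000,000,000 = 9,246,000 GB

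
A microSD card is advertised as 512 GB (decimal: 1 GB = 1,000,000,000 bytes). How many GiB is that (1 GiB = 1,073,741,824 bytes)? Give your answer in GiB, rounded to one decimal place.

512 GB × 1,000,000,000 bytes/GB = 512,000,000,000 bytes
1 GiB = 1,073,741,824 bytes
512,000,000,000 / 1,073,741,824 = 476.8 GiB

476.8 GiB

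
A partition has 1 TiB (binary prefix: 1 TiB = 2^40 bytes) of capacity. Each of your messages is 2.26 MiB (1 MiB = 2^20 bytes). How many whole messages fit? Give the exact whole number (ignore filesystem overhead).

463,971

Capacity: 1 TiB = 1,099,511,627,776 bytes
Per item: 2.26 MiB = 2,369,781.76 bytes
⌊1,099,511,627,776 / 2,369,781.76⌋ = 463,971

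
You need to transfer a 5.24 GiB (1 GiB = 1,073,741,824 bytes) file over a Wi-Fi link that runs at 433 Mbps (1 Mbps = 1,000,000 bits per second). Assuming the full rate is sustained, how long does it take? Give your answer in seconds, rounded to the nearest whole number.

5.24 GiB = 5,626,407,157.76 bytes = 45,011,257,262.08 bits
433 Mbps = 433,000,000 bits/s
time = 45,011,257,262.08 / 433,000,000 = 104 s

104 seconds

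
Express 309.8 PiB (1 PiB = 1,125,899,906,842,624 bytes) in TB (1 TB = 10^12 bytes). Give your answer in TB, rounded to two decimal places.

309.8 PiB = 309.8 × 2^50 bytes = 348,803,791,139,844,915.2 bytes
1 TB = 1,000,000,000,000 bytes
348,803,791,139,844,915.2 / 1,000,000,000,000 = 348,803.79 TB

348,803.79 TB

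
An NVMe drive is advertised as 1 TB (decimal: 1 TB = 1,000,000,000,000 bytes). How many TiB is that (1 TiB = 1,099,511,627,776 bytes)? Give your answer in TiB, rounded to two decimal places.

0.91 TiB

1 TB = 1 × 10^12 bytes = 1,000,000,000,000 bytes
1 TiB = 1,099,511,627,776 bytes
1,000,000,000,000 / 1,099,511,627,776 = 0.91 TiB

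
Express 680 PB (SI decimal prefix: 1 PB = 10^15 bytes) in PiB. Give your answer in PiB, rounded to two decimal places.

680 PB × 1,000,000,000,000,000 bytes/PB = 680,000,000,000,000,000 bytes
1 PiB = 2^50 bytes = 1,125,899,906,842,624 bytes
680,000,000,000,000,000 / 1,125,899,906,842,624 = 603.96 PiB

603.96 PiB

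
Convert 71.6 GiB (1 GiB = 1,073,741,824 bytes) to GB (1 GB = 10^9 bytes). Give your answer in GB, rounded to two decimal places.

71.6 GiB = 71.6 × 2^30 bytes = 76,879,914,598.4 bytes
1 GB = 10^9 bytes = 1,000,000,000 bytes
76,879,914,598.4 / 1,000,000,000 = 76.88 GB

76.88 GB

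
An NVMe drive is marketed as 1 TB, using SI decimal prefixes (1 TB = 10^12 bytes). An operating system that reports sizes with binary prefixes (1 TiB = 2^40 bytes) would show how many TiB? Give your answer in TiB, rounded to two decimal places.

0.91 TiB

1 TB = 1 × 10^12 bytes = 1,000,000,000,000 bytes
1 TiB = 2^40 bytes = 1,099,511,627,776 bytes
1,000,000,000,000 / 1,099,511,627,776 = 0.91 TiB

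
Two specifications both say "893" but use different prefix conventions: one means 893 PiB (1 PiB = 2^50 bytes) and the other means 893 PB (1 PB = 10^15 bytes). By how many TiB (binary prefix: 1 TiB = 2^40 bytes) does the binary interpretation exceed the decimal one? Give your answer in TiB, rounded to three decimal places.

102,253.231 TiB

893 PiB = 893 × 1,125,899,906,842,624 = 1,005,428,616,810,463,232 bytes
893 PB = 893 × 1,000,000,000,000,000 = 893,000,000,000,000,000 bytes
difference = 112,428,616,810,463,232 bytes
112,428,616,810,463,232 / 1,099,511,627,776 = 102,253.231 TiB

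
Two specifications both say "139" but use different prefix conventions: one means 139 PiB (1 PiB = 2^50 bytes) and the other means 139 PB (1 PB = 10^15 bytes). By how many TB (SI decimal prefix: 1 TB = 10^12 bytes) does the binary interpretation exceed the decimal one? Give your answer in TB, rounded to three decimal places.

17,500.087 TB

139 PiB = 139 × 1,125,899,906,842,624 = 156,500,087,051,124,736 bytes
139 PB = 139 × 1,000,000,000,000,000 = 139,000,000,000,000,000 bytes
difference = 17,500,087,051,124,736 bytes
17,500,087,051,124,736 / 1,000,000,000,000 = 17,500.087 TB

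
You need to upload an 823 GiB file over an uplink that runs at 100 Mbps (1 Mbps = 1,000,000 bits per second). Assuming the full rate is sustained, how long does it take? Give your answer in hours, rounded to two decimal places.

19.64 hours

823 GiB = 883,689,521,152 bytes = 7,069,516,169,216 bits
100 Mbps = 100,000,000 bits/s
time = 7,069,516,169,216 / 100,000,000 = 70,695.1617 s
70,695.1617 s / 3600 = 19.64 hours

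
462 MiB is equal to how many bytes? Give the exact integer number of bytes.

484,442,112 bytes

462 × 1,048,576 = 484,442,112 bytes  (1 MiB = 2^20 bytes)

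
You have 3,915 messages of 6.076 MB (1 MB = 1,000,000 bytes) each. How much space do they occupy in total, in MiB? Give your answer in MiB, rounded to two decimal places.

22,685.57 MiB

Total = 3,915 × 6.076 MB = 23787.54 MB
= 23787.54 × 1,000,000 bytes = 23,787,540,000 bytes
1 MiB = 1,048,576 bytes
23,787,540,000 / 1,048,576 = 22,685.57 MiB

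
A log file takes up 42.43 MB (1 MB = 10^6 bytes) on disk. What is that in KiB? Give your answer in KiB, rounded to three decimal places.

41,435.547 KiB

42.43 MB × 1,000,000 bytes/MB = 42,430,000 bytes
1 KiB = 2^10 bytes = 1,024 bytes
42,430,000 / 1,024 = 41,435.547 KiB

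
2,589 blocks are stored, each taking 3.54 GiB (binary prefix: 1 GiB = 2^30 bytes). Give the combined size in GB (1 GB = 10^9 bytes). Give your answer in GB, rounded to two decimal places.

Total = 2,589 × 3.54 GiB = 9165.06 GiB
= 9165.06 × 1,073,741,824 bytes = 9,840,908,241,469.44 bytes
1 GB = 1,000,000,000 bytes
9,840,908,241,469.44 / 1,000,000,000 = 9,840.91 GB

9,840.91 GB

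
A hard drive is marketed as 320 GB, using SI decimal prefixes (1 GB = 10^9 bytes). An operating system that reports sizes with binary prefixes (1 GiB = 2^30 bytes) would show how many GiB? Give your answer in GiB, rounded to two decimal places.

320 GB × 1,000,000,000 bytes/GB = 320,000,000,000 bytes
1 GiB = 2^30 bytes = 1,073,741,824 bytes
320,000,000,000 / 1,073,741,824 = 298.02 GiB

298.02 GiB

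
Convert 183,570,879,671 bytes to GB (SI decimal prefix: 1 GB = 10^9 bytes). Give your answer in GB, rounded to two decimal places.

183.57 GB

183,570,879,671 bytes given.
1 GB = 1,000,000,000 bytes
183,570,879,671 / 1,000,000,000 = 183.57 GB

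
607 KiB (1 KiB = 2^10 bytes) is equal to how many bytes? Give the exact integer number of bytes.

621,568 bytes

607 × 1,024 = 621,568 bytes  (1 KiB = 2^10 bytes)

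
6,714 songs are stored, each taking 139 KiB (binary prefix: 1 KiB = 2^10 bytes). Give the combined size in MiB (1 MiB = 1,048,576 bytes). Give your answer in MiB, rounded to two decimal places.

Total = 6,714 × 139 KiB = 933,246 KiB
= 933,246 × 1,024 bytes = 955,643,904 bytes
1 MiB = 1,048,576 bytes
955,643,904 / 1,048,576 = 911.37 MiB

911.37 MiB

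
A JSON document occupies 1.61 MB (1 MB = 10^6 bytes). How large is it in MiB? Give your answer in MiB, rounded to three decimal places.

1.61 MB = 1.61 × 10^6 bytes = 1,610,000 bytes
1 MiB = 2^20 bytes = 1,048,576 bytes
1,610,000 / 1,048,576 = 1.535 MiB

1.535 MiB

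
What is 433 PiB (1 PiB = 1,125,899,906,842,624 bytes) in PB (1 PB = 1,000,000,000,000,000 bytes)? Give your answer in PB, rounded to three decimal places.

433 PiB × 1,125,899,906,842,624 bytes/PiB = 487,514,659,662,856,192 bytes
1 PB = 1,000,000,000,000,000 bytes
487,514,659,662,856,192 / 1,000,000,000,000,000 = 487.515 PB

487.515 PB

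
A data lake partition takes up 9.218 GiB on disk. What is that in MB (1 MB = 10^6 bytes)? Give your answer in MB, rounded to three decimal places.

9,897.752 MB

9.218 GiB = 9.218 × 2^30 bytes = 9,897,752,133.632 bytes
1 MB = 1,000,000 bytes
9,897,752,133.632 / 1,000,000 = 9,897.752 MB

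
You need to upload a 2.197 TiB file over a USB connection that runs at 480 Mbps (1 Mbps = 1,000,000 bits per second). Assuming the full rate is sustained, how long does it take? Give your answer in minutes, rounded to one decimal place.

2.197 TiB = 2,415,627,046,223.872 bytes = 19,325,016,369,790.976 bits
480 Mbps = 480,000,000 bits/s
time = 19,325,016,369,790.976 / 480,000,000 = 40,260.45 s
40,260.45 s / 60 = 671.0 minutes

671.0 minutes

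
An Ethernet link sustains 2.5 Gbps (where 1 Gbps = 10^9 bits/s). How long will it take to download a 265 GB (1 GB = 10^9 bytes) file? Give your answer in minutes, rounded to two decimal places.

14.13 minutes

265 GB = 265,000,000,000 bytes = 2,120,000,000,000 bits
2.5 Gbps = 2,500,000,000 bits/s
time = 2,120,000,000,000 / 2,500,000,000 = 848.000 s
848.000 s / 60 = 14.13 minutes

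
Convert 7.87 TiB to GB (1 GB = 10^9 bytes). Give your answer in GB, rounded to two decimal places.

8,653.16 GB

7.87 TiB = 7.87 × 2^40 bytes = 8,653,156,510,597.12 bytes
1 GB = 10^9 bytes = 1,000,000,000 bytes
8,653,156,510,597.12 / 1,000,000,000 = 8,653.16 GB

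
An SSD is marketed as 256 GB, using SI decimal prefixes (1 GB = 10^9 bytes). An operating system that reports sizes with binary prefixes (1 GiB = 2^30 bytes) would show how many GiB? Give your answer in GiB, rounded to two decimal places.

256 GB = 256 × 10^9 bytes = 256,000,000,000 bytes
1 GiB = 2^30 bytes = 1,073,741,824 bytes
256,000,000,000 / 1,073,741,824 = 238.42 GiB

238.42 GiB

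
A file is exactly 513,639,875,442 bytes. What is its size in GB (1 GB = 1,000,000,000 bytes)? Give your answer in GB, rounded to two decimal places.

513,639,875,442 bytes given.
1 GB = 1,000,000,000 bytes
513,639,875,442 / 1,000,000,000 = 513.64 GB

513.64 GB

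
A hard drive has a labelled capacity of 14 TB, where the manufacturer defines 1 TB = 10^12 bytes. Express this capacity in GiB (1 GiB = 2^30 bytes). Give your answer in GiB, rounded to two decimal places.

13,038.52 GiB

14 TB × 1,000,000,000,000 bytes/TB = 14,000,000,000,000 bytes
1 GiB = 1,073,741,824 bytes
14,000,000,000,000 / 1,073,741,824 = 13,038.52 GiB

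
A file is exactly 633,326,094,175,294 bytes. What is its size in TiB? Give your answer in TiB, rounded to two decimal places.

633,326,094,175,294 bytes given.
1 TiB = 2^40 bytes = 1,099,511,627,776 bytes
633,326,094,175,294 / 1,099,511,627,776 = 576.01 TiB

576.01 TiB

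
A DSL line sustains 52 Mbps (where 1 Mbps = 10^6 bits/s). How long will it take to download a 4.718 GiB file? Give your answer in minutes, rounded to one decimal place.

13.0 minutes

4.718 GiB = 5,065,913,925.632 bytes = 40,527,311,405.056 bits
52 Mbps = 52,000,000 bits/s
time = 40,527,311,405.056 / 52,000,000 = 779.37 s
779.37 s / 60 = 13.0 minutes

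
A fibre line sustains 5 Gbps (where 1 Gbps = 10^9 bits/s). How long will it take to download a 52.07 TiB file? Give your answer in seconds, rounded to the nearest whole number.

91,603 seconds

52.07 TiB = 57,251,570,458,296.32 bytes = 458,012,563,666,370.56 bits
5 Gbps = 5,000,000,000 bits/s
time = 458,012,563,666,370.56 / 5,000,000,000 = 91,603 s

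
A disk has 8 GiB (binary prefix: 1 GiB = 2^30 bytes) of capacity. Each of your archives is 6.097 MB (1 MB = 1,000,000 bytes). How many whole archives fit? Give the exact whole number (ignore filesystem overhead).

1,408

Capacity: 8 GiB = 8,589,934,592 bytes
Per item: 6.097 MB = 6,097,000 bytes
⌊8,589,934,592 / 6,097,000⌋ = 1,408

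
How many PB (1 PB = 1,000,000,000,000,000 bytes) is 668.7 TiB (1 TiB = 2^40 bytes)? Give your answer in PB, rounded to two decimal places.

668.7 TiB × 1,099,511,627,776 bytes/TiB = 735,243,425,493,811.2 bytes
1 PB = 1,000,000,000,000,000 bytes
735,243,425,493,811.2 / 1,000,000,000,000,000 = 0.74 PB

0.74 PB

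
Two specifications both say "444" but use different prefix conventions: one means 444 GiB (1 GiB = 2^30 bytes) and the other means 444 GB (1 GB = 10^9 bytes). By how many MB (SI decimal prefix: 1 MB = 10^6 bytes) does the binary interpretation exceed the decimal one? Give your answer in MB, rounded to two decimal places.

32,741.37 MB

444 GiB = 444 × 1,073,741,824 = 476,741,369,856 bytes
444 GB = 444 × 1,000,000,000 = 444,000,000,000 bytes
difference = 32,741,369,856 bytes
32,741,369,856 / 1,000,000 = 32,741.37 MB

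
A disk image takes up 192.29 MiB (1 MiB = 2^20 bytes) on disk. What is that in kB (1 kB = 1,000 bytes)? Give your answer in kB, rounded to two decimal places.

192.29 MiB × 1,048,576 bytes/MiB = 201,630,679.04 bytes
1 kB = 10^3 bytes = 1,000 bytes
201,630,679.04 / 1,000 = 201,630.68 kB

201,630.68 kB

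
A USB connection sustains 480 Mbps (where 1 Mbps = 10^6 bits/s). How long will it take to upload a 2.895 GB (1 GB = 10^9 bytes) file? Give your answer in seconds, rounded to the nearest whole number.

2.895 GB = 2,895,000,000 bytes = 23,160,000,000 bits
480 Mbps = 480,000,000 bits/s
time = 23,160,000,000 / 480,000,000 = 48 s

48 seconds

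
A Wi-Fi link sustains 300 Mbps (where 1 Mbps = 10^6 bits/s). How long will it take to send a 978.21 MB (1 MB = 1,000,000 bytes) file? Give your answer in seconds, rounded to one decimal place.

978.21 MB = 978,210,000 bytes = 7,825,680,000 bits
300 Mbps = 300,000,000 bits/s
time = 7,825,680,000 / 300,000,000 = 26.1 s

26.1 seconds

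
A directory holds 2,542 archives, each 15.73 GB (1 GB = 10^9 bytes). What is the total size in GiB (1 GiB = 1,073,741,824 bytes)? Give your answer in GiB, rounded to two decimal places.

37,239.55 GiB

Total = 2,542 × 15.73 GB = 39985.66 GB
= 39985.66 × 1,000,000,000 bytes = 39,985,660,000,000 bytes
1 GiB = 1,073,741,824 bytes
39,985,660,000,000 / 1,073,741,824 = 37,239.55 GiB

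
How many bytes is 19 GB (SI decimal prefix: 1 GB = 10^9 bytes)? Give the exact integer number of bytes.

19,000,000,000 bytes

19 × 1,000,000,000 = 19,000,000,000 bytes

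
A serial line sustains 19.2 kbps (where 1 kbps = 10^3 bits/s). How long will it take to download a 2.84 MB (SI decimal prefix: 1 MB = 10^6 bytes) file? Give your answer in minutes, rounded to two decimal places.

19.72 minutes

2.84 MB = 2,840,000 bytes = 22,720,000 bits
19.2 kbps = 19,200 bits/s
time = 22,720,000 / 19,200 = 1,183.333 s
1,183.333 s / 60 = 19.72 minutes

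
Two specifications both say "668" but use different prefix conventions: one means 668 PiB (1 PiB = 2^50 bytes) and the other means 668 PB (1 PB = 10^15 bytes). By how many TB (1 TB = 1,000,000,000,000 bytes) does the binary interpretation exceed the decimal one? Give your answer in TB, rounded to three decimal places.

668 PiB = 668 × 1,125,899,906,842,624 = 752,101,137,770,872,832 bytes
668 PB = 668 × 1,000,000,000,000,000 = 668,000,000,000,000,000 bytes
difference = 84,101,137,770,872,832 bytes
84,101,137,770,872,832 / 1,000,000,000,000 = 84,101.138 TB

84,101.138 TB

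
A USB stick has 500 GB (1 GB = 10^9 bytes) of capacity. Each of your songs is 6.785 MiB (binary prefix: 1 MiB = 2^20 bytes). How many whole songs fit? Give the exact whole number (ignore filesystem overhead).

70,278

Capacity: 500 GB = 500,000,000,000 bytes
Per item: 6.785 MiB = 7,114,588.16 bytes
⌊500,000,000,000 / 7,114,588.16⌋ = 70,278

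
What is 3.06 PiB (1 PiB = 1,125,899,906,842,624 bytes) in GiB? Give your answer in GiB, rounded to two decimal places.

3.06 PiB = 3.06 × 2^50 bytes = 3,445,253,714,938,429.44 bytes
1 GiB = 1,073,741,824 bytes
3,445,253,714,938,429.44 / 1,073,741,824 = 3,208,642.56 GiB

3,208,642.56 GiB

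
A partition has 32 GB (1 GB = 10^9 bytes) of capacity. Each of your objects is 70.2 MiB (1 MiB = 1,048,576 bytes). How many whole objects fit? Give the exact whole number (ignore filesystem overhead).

Capacity: 32 GB = 32,000,000,000 bytes
Per item: 70.2 MiB = 73,610,035.2 bytes
⌊32,000,000,000 / 73,610,035.2⌋ = 434

434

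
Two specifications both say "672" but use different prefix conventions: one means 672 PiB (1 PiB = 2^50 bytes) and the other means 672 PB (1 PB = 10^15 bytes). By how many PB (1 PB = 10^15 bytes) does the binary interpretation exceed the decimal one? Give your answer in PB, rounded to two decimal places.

672 PiB = 672 × 1,125,899,906,842,624 = 756,604,737,398,243,328 bytes
672 PB = 672 × 1,000,000,000,000,000 = 672,000,000,000,000,000 bytes
difference = 84,604,737,398,243,328 bytes
84,604,737,398,243,328 / 1,000,000,000,000,000 = 84.60 PB

84.60 PB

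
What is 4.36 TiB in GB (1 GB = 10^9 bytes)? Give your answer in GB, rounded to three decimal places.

4,793.871 GB

4.36 TiB = 4.36 × 2^40 bytes = 4,793,870,697,103.36 bytes
1 GB = 1,000,000,000 bytes
4,793,870,697,103.36 / 1,000,000,000 = 4,793.871 GB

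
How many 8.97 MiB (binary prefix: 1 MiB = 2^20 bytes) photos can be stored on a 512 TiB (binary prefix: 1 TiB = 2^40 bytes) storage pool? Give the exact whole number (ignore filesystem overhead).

Capacity: 512 TiB = 562,949,953,421,312 bytes
Per item: 8.97 MiB = 9,405,726.72 bytes
⌊562,949,953,421,312 / 9,405,726.72⌋ = 59,851,829

59,851,829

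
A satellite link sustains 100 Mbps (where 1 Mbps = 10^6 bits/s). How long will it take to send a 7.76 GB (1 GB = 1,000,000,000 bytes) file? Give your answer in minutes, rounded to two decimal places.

10.35 minutes

7.76 GB = 7,760,000,000 bytes = 62,080,000,000 bits
100 Mbps = 100,000,000 bits/s
time = 62,080,000,000 / 100,000,000 = 620.800 s
620.800 s / 60 = 10.35 minutes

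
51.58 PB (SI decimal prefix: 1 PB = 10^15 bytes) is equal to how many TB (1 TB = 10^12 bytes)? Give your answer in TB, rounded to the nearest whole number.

51,580 TB

51.58 PB × 1,000,000,000,000,000 bytes/PB = 51,580,000,000,000,000 bytes
1 TB = 10^12 bytes = 1,000,000,000,000 bytes
51,580,000,000,000,000 / 1,000,000,000,000 = 51,580 TB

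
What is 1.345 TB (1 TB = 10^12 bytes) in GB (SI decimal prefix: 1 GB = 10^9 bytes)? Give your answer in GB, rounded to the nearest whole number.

1.345 TB = 1.345 × 10^12 bytes = 1,345,000,000,000 bytes
1 GB = 10^9 bytes = 1,000,000,000 bytes
1,345,000,000,000 / 1,000,000,000 = 1,345 GB

1,345 GB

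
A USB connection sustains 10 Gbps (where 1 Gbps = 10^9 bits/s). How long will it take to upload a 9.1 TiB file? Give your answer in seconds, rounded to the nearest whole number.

8,004 seconds

9.1 TiB = 10,005,555,812,761.6 bytes = 80,044,446,502,092.8 bits
10 Gbps = 10,000,000,000 bits/s
time = 80,044,446,502,092.8 / 10,000,000,000 = 8,004 s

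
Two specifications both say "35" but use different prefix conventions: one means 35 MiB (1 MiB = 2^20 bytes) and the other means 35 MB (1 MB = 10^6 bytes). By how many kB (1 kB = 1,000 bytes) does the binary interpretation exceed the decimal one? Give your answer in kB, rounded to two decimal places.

35 MiB = 35 × 1,048,576 = 36,700,160 bytes
35 MB = 35 × 1,000,000 = 35,000,000 bytes
difference = 1,700,160 bytes
1,700,160 / 1,000 = 1,700.16 kB

1,700.16 kB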